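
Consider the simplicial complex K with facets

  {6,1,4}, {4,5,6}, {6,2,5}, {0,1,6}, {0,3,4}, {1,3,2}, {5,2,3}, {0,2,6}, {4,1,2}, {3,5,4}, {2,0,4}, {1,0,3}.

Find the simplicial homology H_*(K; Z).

Fix the vertex order 0 < 1 < 2 < 3 < 4 < 5 < 6 and write every simplex with vertices in increasing order. Then dim K = 2 and the simplices of K are:

  0-simplices (7): [0], [1], [2], [3], [4], [5], [6]
  1-simplices (18): [0,1], [0,2], [0,3], [0,4], [0,6], [1,2], [1,3], [1,4], [1,6], [2,3], [2,4], [2,5], [2,6], [3,4], [3,5], [4,5], [4,6], [5,6]
  2-simplices (12): [0,1,3], [0,1,6], [0,2,4], [0,2,6], [0,3,4], [1,2,3], [1,2,4], [1,4,6], [2,3,5], [2,5,6], [3,4,5], [4,5,6]

so the chain groups are C_0 ≅ Z^7, C_1 ≅ Z^18, C_2 ≅ Z^12.

The boundary map ∂_1: C_1 → C_0 sends each edge [p,q] (with p < q) to q − p. For instance
  ∂[1,4] = [4] − [1].
The 7×18 boundary matrix has rank 6 and Smith normal form diag(1,1,1,1,1,1).

∂_2: C_2 → C_1 maps a triangle to the signed sum of its edges. For instance
  ∂[0,2,4] = [2,4] − [0,4] + [0,2],
  ∂[2,3,5] = [3,5] − [2,5] + [2,3].
As a 18×12 matrix over Z this has rank 12, with invariant factors (1,1,1,1,1,1,1,1,1,1,1,2).

Reading off H_k = ker ∂_k / im ∂_{k+1}:

  H_0: rank C_0 − rank ∂_1 = 7 − 6 = 1, and the invariant factors of ∂_1 are all 1, so H_0 ≅ Z.
  H_1: rank ker ∂_1 − rank ∂_2 = (18 − 6) − 12 = 0, and ∂_2 has invariant factor 2 > 1, so H_1 ≅ Z/2Z.
  H_2: rank ker ∂_2 − rank ∂_3 = (12 − 12) − 0 = 0, and there is no ∂_3, so H_2 ≅ 0.

As a check, the Euler characteristic is 7 − 18 + 12 = 1, which agrees with 1 − 0 + 0 = 1.

H_0 = Z,  H_1 = Z/2Z,  H_2 = 0.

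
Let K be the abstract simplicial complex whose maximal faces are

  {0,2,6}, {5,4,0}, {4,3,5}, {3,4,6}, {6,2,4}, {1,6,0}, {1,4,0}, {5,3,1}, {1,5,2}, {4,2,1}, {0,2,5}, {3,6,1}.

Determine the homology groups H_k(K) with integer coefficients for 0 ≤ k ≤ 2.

H_0 ≅ Z,  H_1 ≅ Z/2,  H_2 = 0.

K has 7 vertices, 18 edges, 12 triangles.
rank ∂_0 = 0, rank ∂_1 = 6 ⇒ b_0 = 7 − 0 − 6 = 1; all invariant factors of ∂_1 are 1 so no torsion. So H_0 ≅ Z.
rank ∂_1 = 6, rank ∂_2 = 12 ⇒ b_1 = 18 − 6 − 12 = 0; ∂_2 has invariant factor(s) [2] giving torsion. So H_1 ≅ Z/2.
rank ∂_2 = 12, rank ∂_3 = 0 ⇒ b_2 = 12 − 12 − 0 = 0. So H_2 ≅ 0.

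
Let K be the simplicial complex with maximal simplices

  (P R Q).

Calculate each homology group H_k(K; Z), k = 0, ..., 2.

K has 3 vertices, 3 edges, 1 triangle.
rank ∂_0 = 0, rank ∂_1 = 2 ⇒ b_0 = 3 − 0 − 2 = 1; all invariant factors of ∂_1 are 1 so no torsion. So H_0 = Z.
rank ∂_1 = 2, rank ∂_2 = 1 ⇒ b_1 = 3 − 2 − 1 = 0; all invariant factors of ∂_2 are 1 so no torsion. So H_1 = 0.
rank ∂_2 = 1, rank ∂_3 = 0 ⇒ b_2 = 1 − 1 − 0 = 0. So H_2 = 0.

H_0 = Z,  H_1 = 0,  H_2 = 0.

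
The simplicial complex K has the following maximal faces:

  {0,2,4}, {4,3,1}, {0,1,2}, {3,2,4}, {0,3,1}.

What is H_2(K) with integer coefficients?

H_2 ≅ 0.

Order the vertices as 0 < 1 < 2 < 3 < 4. Listing each simplex with vertices in this order, K has dimension 2 with simplices:

  0-simplices (5): [0], [1], [2], [3], [4]
  1-simplices (10): [0,1], [0,2], [0,3], [0,4], [1,2], [1,3], [1,4], [2,3], [2,4], [3,4]
  2-simplices (5): [0,1,2], [0,1,3], [0,2,4], [1,3,4], [2,3,4]

giving chain groups C_0 ≅ Z^5, C_1 ≅ Z^10, C_2 ≅ Z^5.

The boundary map ∂_1: C_1 → C_0 sends each edge [p,q] (with p < q) to q − p. For instance
  ∂[0,1] = [1] − [0].
The 5×10 boundary matrix has rank 4 and Smith normal form diag(1,1,1,1).

The boundary map ∂_2: C_2 → C_1 maps a triangle to the signed sum of its edges. For instance
  ∂[1,3,4] = [3,4] − [1,4] + [1,3],
  ∂[0,1,2] = [1,2] − [0,2] + [0,1].
As a 10×5 matrix over Z this has rank 5, with invariant factors (1,1,1,1,1).

Computing H_k = (kernel of ∂_k) / (image of ∂_{k+1}):

  H_2: rank ker ∂_2 − rank ∂_3 = (5 − 5) − 0 = 0, and there is no ∂_3, so H_2 ≅ 0.

(K is a triangulation of the Möbius band.)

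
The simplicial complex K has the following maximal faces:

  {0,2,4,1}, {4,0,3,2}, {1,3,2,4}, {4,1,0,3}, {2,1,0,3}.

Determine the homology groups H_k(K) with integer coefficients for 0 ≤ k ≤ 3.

H_0 = Z,  H_1 = 0,  H_2 = 0,  H_3 = Z.

Order the vertices as 0 < 1 < 2 < 3 < 4. Listing each simplex with vertices in this order, K has dimension 3 with simplices:

  0-simplices (5): [0], [1], [2], [3], [4]
  1-simplices (10): [0,1], [0,2], [0,3], [0,4], [1,2], [1,3], [1,4], [2,3], [2,4], [3,4]
  2-simplices (10): [0,1,2], [0,1,3], [0,1,4], [0,2,3], [0,2,4], [0,3,4], [1,2,3], [1,2,4], [1,3,4], [2,3,4]
  3-simplices (5): [0,1,2,3], [0,1,2,4], [0,1,3,4], [0,2,3,4], [1,2,3,4]

giving chain groups C_0 ≅ Z^5, C_1 ≅ Z^10, C_2 ≅ Z^10, C_3 ≅ Z^5.

The boundary map ∂_1: C_1 → C_0 is given by ∂[p,q] = [q] − [p]. For instance
  ∂[2,4] = [4] − [2].
The resulting 5×10 matrix has rank 4, and its Smith normal form has invariant factors (1,1,1,1).

The boundary map ∂_2: C_2 → C_1 acts by ∂[p,q,r] = [q,r] − [p,r] + [p,q]. For instance
  ∂[0,1,4] = [1,4] − [0,4] + [0,1],
  ∂[1,3,4] = [3,4] − [1,4] + [1,3].
The 10×10 boundary matrix has rank 6 and Smith normal form diag(1,1,1,1,1,1).

The boundary map ∂_3: C_3 → C_2 sends each 3-simplex σ to the alternating sum Σ_i (−1)^i (σ with its i-th vertex removed). For instance
  ∂[0,1,3,4] = [1,3,4] − [0,3,4] + [0,1,4] − [0,1,3],
  ∂[0,2,3,4] = [2,3,4] − [0,3,4] + [0,2,4] − [0,2,3].
This gives a 10×5 integer matrix of rank 4; reducing to Smith normal form yields diagonal entries (1,1,1,1).

Now H_k = ker ∂_k / im ∂_{k+1}, so:

  H_0: rank C_0 − rank ∂_1 = 5 − 4 = 1, and the invariant factors of ∂_1 are all 1, so H_0 = Z.
  H_1: rank ker ∂_1 − rank ∂_2 = (10 − 4) − 6 = 0, and the invariant factors of ∂_2 are all 1, so H_1 = 0.
  H_2: rank ker ∂_2 − rank ∂_3 = (10 − 6) − 4 = 0, and the invariant factors of ∂_3 are all 1, so H_2 = 0.
  H_3: rank ker ∂_3 − rank ∂_4 = (5 − 4) − 0 = 1, and there is no ∂_4, so H_3 = Z.

(K is a triangulation of the 3-sphere S^3.)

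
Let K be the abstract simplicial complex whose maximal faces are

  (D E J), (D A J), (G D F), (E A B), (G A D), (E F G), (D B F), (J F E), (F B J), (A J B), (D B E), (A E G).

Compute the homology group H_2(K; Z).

K has 7 vertices, 18 edges, 12 triangles.
rank ∂_2 = 12, rank ∂_3 = 0 ⇒ b_2 = 12 − 12 − 0 = 0. So H_2 = 0.

H_2 = 0.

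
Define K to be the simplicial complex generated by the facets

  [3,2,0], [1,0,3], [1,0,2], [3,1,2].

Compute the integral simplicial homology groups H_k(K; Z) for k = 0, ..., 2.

H_0 ≅ Z,  H_1 = 0,  H_2 ≅ Z.

Take the total order 0 < 1 < 2 < 3 on the vertex set. Then K (dimension 2) consists of the simplices:

  0-simplices (4): [0], [1], [2], [3]
  1-simplices (6): [0,1], [0,2], [0,3], [1,2], [1,3], [2,3]
  2-simplices (4): [0,1,2], [0,1,3], [0,2,3], [1,2,3]

giving chain groups C_0 ≅ Z^4, C_1 ≅ Z^6, C_2 ≅ Z^4.

The boundary map ∂_1: C_1 → C_0 is given by ∂[p,q] = [q] − [p]. For instance
  ∂[0,3] = [3] − [0].
This gives a 4×6 integer matrix of rank 3; reducing to Smith normal form yields diagonal entries (1,1,1).

The boundary map ∂_2: C_2 → C_1 maps a triangle to the signed sum of its edges. For instance
  ∂[0,1,3] = [1,3] − [0,3] + [0,1],
  ∂[1,2,3] = [2,3] − [1,3] + [1,2].
The 6×4 boundary matrix has rank 3 and Smith normal form diag(1,1,1).

Now H_k = ker ∂_k / im ∂_{k+1}, so:

  H_0: rank C_0 − rank ∂_1 = 4 − 3 = 1, and the invariant factors of ∂_1 are all 1, so H_0 ≅ Z.
  H_1: rank ker ∂_1 − rank ∂_2 = (6 − 3) − 3 = 0, and the invariant factors of ∂_2 are all 1, so H_1 ≅ 0.
  H_2: rank ker ∂_2 − rank ∂_3 = (4 − 3) − 0 = 1, and there is no ∂_3, so H_2 ≅ Z.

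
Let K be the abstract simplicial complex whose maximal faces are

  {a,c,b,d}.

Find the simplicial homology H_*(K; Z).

H_0 = Z,  H_1 = 0,  H_2 = 0,  H_3 = 0.

Take the total order a < b < c < d on the vertex set. Then K (dimension 3) consists of the simplices:

  0-simplices (4): a, b, c, d
  1-simplices (6): ab, ac, ad, bc, bd, cd
  2-simplices (4): abc, abd, acd, bcd
  3-simplices (1): abcd

giving chain groups C_0 ≅ Z^4, C_1 ≅ Z^6, C_2 ≅ Z^4, C_3 ≅ Z^1.

The boundary map ∂_1: C_1 → C_0 is given by ∂[p,q] = [q] − [p].
As a 4×6 matrix over Z this has rank 3, with invariant factors (1,1,1).

The boundary map ∂_2: C_2 → C_1 sends each 2-simplex [p,q,r] to [q,r] − [p,r] + [p,q]. For instance
  ∂acd = cd − ad + ac,
  ∂abd = bd − ad + ab.
As a 6×4 matrix over Z this has rank 3, with invariant factors (1,1,1).

Boundary ∂_3: C_3 → C_2 sends each 3-simplex σ to the alternating sum Σ_i (−1)^i (σ with its i-th vertex removed). For instance
  ∂abcd = bcd − acd + abd − abc.
The 4×1 boundary matrix has rank 1 and Smith normal form diag(1).

Computing H_k = (kernel of ∂_k) / (image of ∂_{k+1}):

  H_0: rank C_0 − rank ∂_1 = 4 − 3 = 1, and the invariant factors of ∂_1 are all 1, so H_0 = Z.
  H_1: rank ker ∂_1 − rank ∂_2 = (6 − 3) − 3 = 0, and the invariant factors of ∂_2 are all 1, so H_1 = 0.
  H_2: rank ker ∂_2 − rank ∂_3 = (4 − 3) − 1 = 0, and the invariant factors of ∂_3 are all 1, so H_2 = 0.
  H_3: rank ker ∂_3 − rank ∂_4 = (1 − 1) − 0 = 0, and there is no ∂_4, so H_3 = 0.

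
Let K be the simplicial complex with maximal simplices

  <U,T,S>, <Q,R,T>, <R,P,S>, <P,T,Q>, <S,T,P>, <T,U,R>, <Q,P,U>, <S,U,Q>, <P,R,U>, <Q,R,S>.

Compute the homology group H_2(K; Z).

H_2 = 0.

Take the total order P < Q < R < S < T < U on the vertex set. Then K (dimension 2) consists of the simplices:

  0-simplices (6): P, Q, R, S, T, U
  1-simplices (15): PQ, PR, PS, PT, PU, QR, QS, QT, QU, RS, RT, RU, ST, SU, TU
  2-simplices (10): PQT, PQU, PRS, PRU, PST, QRS, QRT, QSU, RTU, STU

giving chain groups C_0 ≅ Z^6, C_1 ≅ Z^15, C_2 ≅ Z^10.

∂_1: C_1 → C_0 maps an edge to its endpoints' difference, ∂[p,q] = q − p.
This gives a 6×15 integer matrix of rank 5; reducing to Smith normal form yields diagonal entries (1,1,1,1,1).

∂_2: C_2 → C_1 sends each 2-simplex [p,q,r] to [q,r] − [p,r] + [p,q]. For instance
  ∂PQT = QT − PT + PQ,
  ∂PQU = QU − PU + PQ.
The 15×10 boundary matrix has rank 10 and Smith normal form diag(1,1,1,1,1,1,1,1,1,2).

Now H_k = ker ∂_k / im ∂_{k+1}, so:

  H_2: rank ker ∂_2 − rank ∂_3 = (10 − 10) − 0 = 0, and there is no ∂_3, so H_2 = 0.

(K is a triangulation of the real projective plane RP^2.)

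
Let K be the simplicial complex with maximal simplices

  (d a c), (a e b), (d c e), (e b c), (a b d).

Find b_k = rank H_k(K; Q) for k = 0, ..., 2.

b_0 = 1, b_1 = 1, b_2 = 0.

Order the vertices as a < b < c < d < e. Listing each simplex with vertices in this order, K has dimension 2 with simplices:

  0-simplices (5): a, b, c, d, e
  1-simplices (10): ab, ac, ad, ae, bc, bd, be, cd, ce, de
  2-simplices (5): abd, abe, acd, bce, cde

so the chain groups are C_0 ≅ Z^5, C_1 ≅ Z^10, C_2 ≅ Z^5.

∂_1: C_1 → C_0 is given by ∂[p,q] = [q] − [p]. For instance
  ∂bd = d − b.
This gives a 5×10 integer matrix of rank 4; reducing to Smith normal form yields diagonal entries (1,1,1,1).

The boundary map ∂_2: C_2 → C_1 acts by ∂[p,q,r] = [q,r] − [p,r] + [p,q]. For instance
  ∂cde = de − ce + cd,
  ∂abe = be − ae + ab.
The resulting 10×5 matrix has rank 5, and its Smith normal form has invariant factors (1,1,1,1,1).

From H_k ≅ ker(∂_k) / im(∂_{k+1}) we obtain:

  H_0: rank C_0 − rank ∂_1 = 5 − 4 = 1, and the invariant factors of ∂_1 are all 1, so H_0 = Z.
  H_1: rank ker ∂_1 − rank ∂_2 = (10 − 4) − 5 = 1, and the invariant factors of ∂_2 are all 1, so H_1 = Z.
  H_2: rank ker ∂_2 − rank ∂_3 = (5 − 5) − 0 = 0, and there is no ∂_3, so H_2 = 0.

As a check, the Euler characteristic is 5 − 10 + 5 = 0, which agrees with 1 − 1 + 0 = 0.
(K is a triangulation of the Möbius band.)

Hence the Betti numbers are b_0 = 1, b_1 = 1, b_2 = 0.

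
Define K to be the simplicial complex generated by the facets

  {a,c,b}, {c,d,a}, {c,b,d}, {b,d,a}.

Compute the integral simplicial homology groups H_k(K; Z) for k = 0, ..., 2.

Order the vertices as a < b < c < d. Listing each simplex with vertices in this order, K has dimension 2 with simplices:

  0-simplices (4): a, b, c, d
  1-simplices (6): ab, ac, ad, bc, bd, cd
  2-simplices (4): abc, abd, acd, bcd

giving chain groups C_0 ≅ Z^4, C_1 ≅ Z^6, C_2 ≅ Z^4.

The boundary map ∂_1: C_1 → C_0 maps an edge to its endpoints' difference, ∂[p,q] = q − p. For instance
  ∂ac = c − a.
The 4×6 boundary matrix has rank 3 and Smith normal form diag(1,1,1).

Boundary ∂_2: C_2 → C_1 sends each 2-simplex [p,q,r] to [q,r] − [p,r] + [p,q]. For instance
  ∂bcd = cd − bd + bc,
  ∂abd = bd − ad + ab.
As a 6×4 matrix over Z this has rank 3, with invariant factors (1,1,1).

From H_k ≅ ker(∂_k) / im(∂_{k+1}) we obtain:

  H_0: rank C_0 − rank ∂_1 = 4 − 3 = 1, and the invariant factors of ∂_1 are all 1, so H_0 ≅ Z.
  H_1: rank ker ∂_1 − rank ∂_2 = (6 − 3) − 3 = 0, and the invariant factors of ∂_2 are all 1, so H_1 ≅ 0.
  H_2: rank ker ∂_2 − rank ∂_3 = (4 − 3) − 0 = 1, and there is no ∂_3, so H_2 ≅ Z.

H_0 ≅ Z,  H_1 = 0,  H_2 ≅ Z.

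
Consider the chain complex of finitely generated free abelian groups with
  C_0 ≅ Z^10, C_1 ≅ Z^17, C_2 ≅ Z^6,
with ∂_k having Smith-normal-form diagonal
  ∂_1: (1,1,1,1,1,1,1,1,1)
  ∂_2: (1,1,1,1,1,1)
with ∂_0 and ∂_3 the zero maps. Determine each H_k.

H_0 = Z,  H_1 = Z^2,  H_2 = 0.

H_0: b_0 = 10 − 0 − 9 = 1; torsion from ∂_1 factors > 1: none. So H_0 = Z.
H_1: b_1 = 17 − 9 − 6 = 2; torsion from ∂_2 factors > 1: none. So H_1 = Z^2.
H_2: b_2 = 6 − 6 − 0 = 0; torsion from ∂_3 factors > 1: none. So H_2 = 0.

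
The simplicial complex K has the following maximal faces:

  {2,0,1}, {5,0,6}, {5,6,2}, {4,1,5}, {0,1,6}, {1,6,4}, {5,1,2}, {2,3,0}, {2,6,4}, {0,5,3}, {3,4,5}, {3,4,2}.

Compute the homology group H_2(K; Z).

H_2 = 0.

Order the vertices as 0 < 1 < 2 < 3 < 4 < 5 < 6. Listing each simplex with vertices in this order, K has dimension 2 with simplices:

  0-simplices (7): [0], [1], [2], [3], [4], [5], [6]
  1-simplices (18): [0,1], [0,2], [0,3], [0,5], [0,6], [1,2], [1,4], [1,5], [1,6], [2,3], [2,4], [2,5], [2,6], [3,4], [3,5], [4,5], [4,6], [5,6]
  2-simplices (12): [0,1,2], [0,1,6], [0,2,3], [0,3,5], [0,5,6], [1,2,5], [1,4,5], [1,4,6], [2,3,4], [2,4,6], [2,5,6], [3,4,5]

Hence C_0 ≅ Z^7, C_1 ≅ Z^18, C_2 ≅ Z^12.

Boundary ∂_1: C_1 → C_0 is given by ∂[p,q] = [q] − [p].
This gives a 7×18 integer matrix of rank 6; reducing to Smith normal form yields diagonal entries (1,1,1,1,1,1).

The boundary map ∂_2: C_2 → C_1 acts by ∂[p,q,r] = [q,r] − [p,r] + [p,q]. For instance
  ∂[0,3,5] = [3,5] − [0,5] + [0,3],
  ∂[0,1,2] = [1,2] − [0,2] + [0,1].
The 18×12 boundary matrix has rank 12 and Smith normal form diag(1,1,1,1,1,1,1,1,1,1,1,2).

Computing H_k = (kernel of ∂_k) / (image of ∂_{k+1}):

  H_2: rank ker ∂_2 − rank ∂_3 = (12 − 12) − 0 = 0, and there is no ∂_3, so H_2 ≅ 0.

(K is a triangulation of the real projective plane RP^2.)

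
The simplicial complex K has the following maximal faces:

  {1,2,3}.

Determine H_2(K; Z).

H_2 ≅ 0.

Order the vertices as 1 < 2 < 3. Listing each simplex with vertices in this order, K has dimension 2 with simplices:

  0-simplices (3): [1], [2], [3]
  1-simplices (3): [1,2], [1,3], [2,3]
  2-simplices (1): [1,2,3]

giving chain groups C_0 ≅ Z^3, C_1 ≅ Z^3, C_2 ≅ Z^1.

The boundary map ∂_1: C_1 → C_0 maps an edge to its endpoints' difference, ∂[p,q] = q − p.
As a 3×3 matrix over Z this has rank 2, with invariant factors (1,1).

Boundary ∂_2: C_2 → C_1 sends each 2-simplex [p,q,r] to [q,r] − [p,r] + [p,q]. For instance
  ∂[1,2,3] = [2,3] − [1,3] + [1,2].
This gives a 3×1 integer matrix of rank 1; reducing to Smith normal form yields diagonal entries (1).

Reading off H_k = ker ∂_k / im ∂_{k+1}:

  H_2: rank ker ∂_2 − rank ∂_3 = (1 − 1) − 0 = 0, and there is no ∂_3, so H_2 = 0.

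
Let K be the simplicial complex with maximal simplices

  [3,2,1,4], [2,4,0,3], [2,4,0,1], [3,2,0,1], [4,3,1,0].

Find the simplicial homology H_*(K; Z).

H_0 ≅ Z,  H_1 = 0,  H_2 = 0,  H_3 ≅ Z.

We work with the vertex ordering 0 < 1 < 2 < 3 < 4. The simplices of K, each written with vertices in increasing order, are:

  0-simplices (5): [0], [1], [2], [3], [4]
  1-simplices (10): [0,1], [0,2], [0,3], [0,4], [1,2], [1,3], [1,4], [2,3], [2,4], [3,4]
  2-simplices (10): [0,1,2], [0,1,3], [0,1,4], [0,2,3], [0,2,4], [0,3,4], [1,2,3], [1,2,4], [1,3,4], [2,3,4]
  3-simplices (5): [0,1,2,3], [0,1,2,4], [0,1,3,4], [0,2,3,4], [1,2,3,4]

Hence C_0 ≅ Z^5, C_1 ≅ Z^10, C_2 ≅ Z^10, C_3 ≅ Z^5.

∂_1: C_1 → C_0 sends each edge [p,q] (with p < q) to q − p. For instance
  ∂[1,4] = [4] − [1].
The 5×10 boundary matrix has rank 4 and Smith normal form diag(1,1,1,1).

The boundary map ∂_2: C_2 → C_1 sends each 2-simplex [p,q,r] to [q,r] − [p,r] + [p,q]. For instance
  ∂[0,2,3] = [2,3] − [0,3] + [0,2],
  ∂[0,3,4] = [3,4] − [0,4] + [0,3].
As a 10×10 matrix over Z this has rank 6, with invariant factors (1,1,1,1,1,1).

Boundary ∂_3: C_3 → C_2 sends each 3-simplex σ to the alternating sum Σ_i (−1)^i (σ with its i-th vertex removed). For instance
  ∂[0,1,2,4] = [1,2,4] − [0,2,4] + [0,1,4] − [0,1,2],
  ∂[0,1,2,3] = [1,2,3] − [0,2,3] + [0,1,3] − [0,1,2].
The 10×5 boundary matrix has rank 4 and Smith normal form diag(1,1,1,1).

Computing H_k = (kernel of ∂_k) / (image of ∂_{k+1}):

  H_0: rank C_0 − rank ∂_1 = 5 − 4 = 1, and the invariant factors of ∂_1 are all 1, so H_0 = Z.
  H_1: rank ker ∂_1 − rank ∂_2 = (10 − 4) − 6 = 0, and the invariant factors of ∂_2 are all 1, so H_1 = 0.
  H_2: rank ker ∂_2 − rank ∂_3 = (10 − 6) − 4 = 0, and the invariant factors of ∂_3 are all 1, so H_2 = 0.
  H_3: rank ker ∂_3 − rank ∂_4 = (5 − 4) − 0 = 1, and there is no ∂_4, so H_3 = Z.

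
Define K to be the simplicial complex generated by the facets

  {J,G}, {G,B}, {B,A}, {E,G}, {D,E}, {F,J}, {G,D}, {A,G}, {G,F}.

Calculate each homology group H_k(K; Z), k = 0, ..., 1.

Take the total order A < B < D < E < F < G < J on the vertex set. Then K (dimension 1) consists of the simplices:

  0-simplices (7): A, B, D, E, F, G, J
  1-simplices (9): AB, AG, BG, DE, DG, EG, FG, FJ, GJ

Hence C_0 ≅ Z^7, C_1 ≅ Z^9.

∂_1: C_1 → C_0 sends each edge [p,q] (with p < q) to q − p. For instance
  ∂GJ = J − G.
As a 7×9 matrix over Z this has rank 6, with invariant factors (1,1,1,1,1,1).

Computing H_k = (kernel of ∂_k) / (image of ∂_{k+1}):

  H_0: rank C_0 − rank ∂_1 = 7 − 6 = 1, and the invariant factors of ∂_1 are all 1, so H_0 = Z.
  H_1: rank ker ∂_1 − rank ∂_2 = (9 − 6) − 0 = 3, and there is no ∂_2, so H_1 = Z^3.

H_0 ≅ Z,  H_1 ≅ Z^3.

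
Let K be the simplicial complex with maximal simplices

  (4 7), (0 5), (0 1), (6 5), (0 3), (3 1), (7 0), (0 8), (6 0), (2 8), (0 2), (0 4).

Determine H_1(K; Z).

H_1 ≅ Z^4.

K has 9 vertices, 12 edges.
rank ∂_1 = 8, rank ∂_2 = 0 ⇒ b_1 = 12 − 8 − 0 = 4. So H_1 = Z^4.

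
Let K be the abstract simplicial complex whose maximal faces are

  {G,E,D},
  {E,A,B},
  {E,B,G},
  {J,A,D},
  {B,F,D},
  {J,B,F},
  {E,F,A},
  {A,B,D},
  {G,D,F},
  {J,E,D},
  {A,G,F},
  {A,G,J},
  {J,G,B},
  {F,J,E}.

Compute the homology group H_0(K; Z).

H_0 ≅ Z.

We work with the vertex ordering A < B < D < E < F < G < J. The simplices of K, each written with vertices in increasing order, are:

  0-simplices (7): A, B, D, E, F, G, J
  1-simplices (21): AB, AD, AE, AF, AG, AJ, BD, BE, BF, BG, BJ, DE, DF, DG, DJ, EF, EG, EJ, FG, FJ, GJ
  2-simplices (14): ABD, ABE, ADJ, AEF, AFG, AGJ, BDF, BEG, BFJ, BGJ, DEG, DEJ, DFG, EFJ

so the chain groups are C_0 ≅ Z^7, C_1 ≅ Z^21, C_2 ≅ Z^14.

The boundary map ∂_1: C_1 → C_0 maps an edge to its endpoints' difference, ∂[p,q] = q − p.
The 7×21 boundary matrix has rank 6 and Smith normal form diag(1,1,1,1,1,1).

Boundary ∂_2: C_2 → C_1 sends each 2-simplex [p,q,r] to [q,r] − [p,r] + [p,q]. For instance
  ∂BGJ = GJ − BJ + BG,
  ∂ABE = BE − AE + AB.
The resulting 21×14 matrix has rank 13, and its Smith normal form has invariant factors (1,1,1,1,1,1,1,1,1,1,1,1,1).

Reading off H_k = ker ∂_k / im ∂_{k+1}:

  H_0: rank C_0 − rank ∂_1 = 7 − 6 = 1, and the invariant factors of ∂_1 are all 1, so H_0 = Z.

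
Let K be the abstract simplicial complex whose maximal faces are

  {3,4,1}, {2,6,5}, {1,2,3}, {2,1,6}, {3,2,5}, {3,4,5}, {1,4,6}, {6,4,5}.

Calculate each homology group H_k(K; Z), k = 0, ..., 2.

H_0 = Z,  H_1 = 0,  H_2 = Z.

Order the vertices as 1 < 2 < 3 < 4 < 5 < 6. Listing each simplex with vertices in this order, K has dimension 2 with simplices:

  0-simplices (6): [1], [2], [3], [4], [5], [6]
  1-simplices (12): [1,2], [1,3], [1,4], [1,6], [2,3], [2,5], [2,6], [3,4], [3,5], [4,5], [4,6], [5,6]
  2-simplices (8): [1,2,3], [1,2,6], [1,3,4], [1,4,6], [2,3,5], [2,5,6], [3,4,5], [4,5,6]

so the chain groups are C_0 ≅ Z^6, C_1 ≅ Z^12, C_2 ≅ Z^8.

The boundary map ∂_1: C_1 → C_0 sends each edge [p,q] (with p < q) to q − p. For instance
  ∂[5,6] = [6] − [5].
The 6×12 boundary matrix has rank 5 and Smith normal form diag(1,1,1,1,1).

The boundary map ∂_2: C_2 → C_1 sends each 2-simplex [p,q,r] to [q,r] − [p,r] + [p,q]. For instance
  ∂[1,2,3] = [2,3] − [1,3] + [1,2],
  ∂[3,4,5] = [4,5] − [3,5] + [3,4].
The resulting 12×8 matrix has rank 7, and its Smith normal form has invariant factors (1,1,1,1,1,1,1).

Computing H_k = (kernel of ∂_k) / (image of ∂_{k+1}):

  H_0: rank C_0 − rank ∂_1 = 6 − 5 = 1, and the invariant factors of ∂_1 are all 1, so H_0 = Z.
  H_1: rank ker ∂_1 − rank ∂_2 = (12 − 5) − 7 = 0, and the invariant factors of ∂_2 are all 1, so H_1 = 0.
  H_2: rank ker ∂_2 − rank ∂_3 = (8 − 7) − 0 = 1, and there is no ∂_3, so H_2 = Z.

As a check, the Euler characteristic is 6 − 12 + 8 = 2, which agrees with 1 − 0 + 1 = 2.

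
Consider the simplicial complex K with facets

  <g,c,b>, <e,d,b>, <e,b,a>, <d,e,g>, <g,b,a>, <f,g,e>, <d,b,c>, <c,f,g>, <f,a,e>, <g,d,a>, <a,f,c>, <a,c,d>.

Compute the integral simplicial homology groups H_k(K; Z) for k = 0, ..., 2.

Order the vertices as a < b < c < d < e < f < g. Listing each simplex with vertices in this order, K has dimension 2 with simplices:

  0-simplices (7): a, b, c, d, e, f, g
  1-simplices (18): ab, ac, ad, ae, af, ag, bc, bd, be, bg, cd, cf, cg, de, dg, ef, eg, fg
  2-simplices (12): abe, abg, acd, acf, adg, aef, bcd, bcg, bde, cfg, deg, efg

so the chain groups are C_0 ≅ Z^7, C_1 ≅ Z^18, C_2 ≅ Z^12.

∂_1: C_1 → C_0 sends each edge [p,q] (with p < q) to q − p. For instance
  ∂cg = g − c.
This gives a 7×18 integer matrix of rank 6; reducing to Smith normal form yields diagonal entries (1,1,1,1,1,1).

∂_2: C_2 → C_1 acts by ∂[p,q,r] = [q,r] − [p,r] + [p,q]. For instance
  ∂abe = be − ae + ab,
  ∂bcg = cg − bg + bc.
The 18×12 boundary matrix has rank 12 and Smith normal form diag(1,1,1,1,1,1,1,1,1,1,1,2).

Computing H_k = (kernel of ∂_k) / (image of ∂_{k+1}):

  H_0: rank C_0 − rank ∂_1 = 7 − 6 = 1, and the invariant factors of ∂_1 are all 1, so H_0 = Z.
  H_1: rank ker ∂_1 − rank ∂_2 = (18 − 6) − 12 = 0, and ∂_2 has invariant factor 2 > 1, so H_1 = Z/2.
  H_2: rank ker ∂_2 − rank ∂_3 = (12 − 12) − 0 = 0, and there is no ∂_3, so H_2 = 0.

(K is a triangulation of the real projective plane RP^2.)

H_0 ≅ Z,  H_1 ≅ Z/2,  H_2 = 0.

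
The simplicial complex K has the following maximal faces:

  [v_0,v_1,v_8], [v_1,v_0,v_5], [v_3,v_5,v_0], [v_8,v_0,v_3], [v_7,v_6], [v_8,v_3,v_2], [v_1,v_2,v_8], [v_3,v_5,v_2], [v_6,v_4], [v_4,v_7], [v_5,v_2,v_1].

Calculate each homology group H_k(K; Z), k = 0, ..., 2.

H_0 = Z^2,  H_1 = Z,  H_2 = Z.

We work with the vertex ordering v_0 < v_1 < v_2 < v_3 < v_4 < v_5 < v_6 < v_7 < v_8. The simplices of K, each written with vertices in increasing order, are:

  0-simplices (9): [v_0], [v_1], [v_2], [v_3], [v_4], [v_5], [v_6], [v_7], [v_8]
  1-simplices (15): (15 of them)
  2-simplices (8): [v_0,v_1,v_5], [v_0,v_1,v_8], [v_0,v_3,v_5], [v_0,v_3,v_8], [v_1,v_2,v_5], [v_1,v_2,v_8], [v_2,v_3,v_5], [v_2,v_3,v_8]

giving chain groups C_0 ≅ Z^9, C_1 ≅ Z^15, C_2 ≅ Z^8.

∂_1: C_1 → C_0 is given by ∂[p,q] = [q] − [p]. For instance
  ∂[v_0,v_3] = [v_3] − [v_0].
As a 9×15 matrix over Z this has rank 7, with invariant factors (1,1,1,1,1,1,1).

∂_2: C_2 → C_1 maps a triangle to the signed sum of its edges. For instance
  ∂[v_2,v_3,v_5] = [v_3,v_5] − [v_2,v_5] + [v_2,v_3],
  ∂[v_2,v_3,v_8] = [v_3,v_8] − [v_2,v_8] + [v_2,v_3].
As a 15×8 matrix over Z this has rank 7, with invariant factors (1,1,1,1,1,1,1).

Now H_k = ker ∂_k / im ∂_{k+1}, so:

  H_0: rank C_0 − rank ∂_1 = 9 − 7 = 2, and the invariant factors of ∂_1 are all 1, so H_0 ≅ Z^2.
  H_1: rank ker ∂_1 − rank ∂_2 = (15 − 7) − 7 = 1, and the invariant factors of ∂_2 are all 1, so H_1 ≅ Z.
  H_2: rank ker ∂_2 − rank ∂_3 = (8 − 7) − 0 = 1, and there is no ∂_3, so H_2 ≅ Z.

(K is a triangulation of the disjoint union of the circle S^1 and the 2-sphere S^2.)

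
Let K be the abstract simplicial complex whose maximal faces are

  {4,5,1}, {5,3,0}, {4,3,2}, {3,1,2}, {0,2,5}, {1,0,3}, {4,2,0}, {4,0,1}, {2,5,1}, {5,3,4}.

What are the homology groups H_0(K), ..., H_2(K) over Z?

Order the vertices as 0 < 1 < 2 < 3 < 4 < 5. Listing each simplex with vertices in this order, K has dimension 2 with simplices:

  0-simplices (6): [0], [1], [2], [3], [4], [5]
  1-simplices (15): [0,1], [0,2], [0,3], [0,4], [0,5], [1,2], [1,3], [1,4], [1,5], [2,3], [2,4], [2,5], [3,4], [3,5], [4,5]
  2-simplices (10): [0,1,3], [0,1,4], [0,2,4], [0,2,5], [0,3,5], [1,2,3], [1,2,5], [1,4,5], [2,3,4], [3,4,5]

Hence C_0 ≅ Z^6, C_1 ≅ Z^15, C_2 ≅ Z^10.

Boundary ∂_1: C_1 → C_0 maps an edge to its endpoints' difference, ∂[p,q] = q − p.
The 6×15 boundary matrix has rank 5 and Smith normal form diag(1,1,1,1,1).

Boundary ∂_2: C_2 → C_1 maps a triangle to the signed sum of its edges. For instance
  ∂[1,4,5] = [4,5] − [1,5] + [1,4],
  ∂[0,2,4] = [2,4] − [0,4] + [0,2].
This gives a 15×10 integer matrix of rank 10; reducing to Smith normal form yields diagonal entries (1,1,1,1,1,1,1,1,1,2).

Computing H_k = (kernel of ∂_k) / (image of ∂_{k+1}):

  H_0: rank C_0 − rank ∂_1 = 6 − 5 = 1, and the invariant factors of ∂_1 are all 1, so H_0 = Z.
  H_1: rank ker ∂_1 − rank ∂_2 = (15 − 5) − 10 = 0, and ∂_2 has invariant factor 2 > 1, so H_1 = Z_2.
  H_2: rank ker ∂_2 − rank ∂_3 = (10 − 10) − 0 = 0, and there is no ∂_3, so H_2 = 0.

(K is a triangulation of the real projective plane RP^2.)

H_0 = Z,  H_1 = Z_2,  H_2 = 0.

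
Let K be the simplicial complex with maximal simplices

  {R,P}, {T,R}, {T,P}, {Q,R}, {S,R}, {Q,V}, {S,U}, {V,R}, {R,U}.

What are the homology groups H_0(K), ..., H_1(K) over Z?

Fix the vertex order P < Q < R < S < T < U < V and write every simplex with vertices in increasing order. Then dim K = 1 and the simplices of K are:

  0-simplices (7): P, Q, R, S, T, U, V
  1-simplices (9): PR, PT, QR, QV, RS, RT, RU, RV, SU

so the chain groups are C_0 ≅ Z^7, C_1 ≅ Z^9.

∂_1: C_1 → C_0 is given by ∂[p,q] = [q] − [p].
As a 7×9 matrix over Z this has rank 6, with invariant factors (1,1,1,1,1,1).

Now H_k = ker ∂_k / im ∂_{k+1}, so:

  H_0: rank C_0 − rank ∂_1 = 7 − 6 = 1, and the invariant factors of ∂_1 are all 1, so H_0 = Z.
  H_1: rank ker ∂_1 − rank ∂_2 = (9 − 6) − 0 = 3, and there is no ∂_2, so H_1 = Z^3.

(K is a triangulation of a wedge of 3 circles.)

H_0 ≅ Z,  H_1 ≅ Z^3.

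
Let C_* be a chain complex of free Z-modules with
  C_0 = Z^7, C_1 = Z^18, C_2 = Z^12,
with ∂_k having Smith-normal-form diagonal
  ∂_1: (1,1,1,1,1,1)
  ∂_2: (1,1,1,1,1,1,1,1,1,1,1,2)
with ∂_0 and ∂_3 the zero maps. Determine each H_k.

H_0: b_0 = 7 − 0 − 6 = 1; torsion from ∂_1 factors > 1: none. So H_0 = Z.
H_1: b_1 = 18 − 6 − 12 = 0; torsion from ∂_2 factors > 1: [2]. So H_1 = Z/2.
H_2: b_2 = 12 − 12 − 0 = 0; torsion from ∂_3 factors > 1: none. So H_2 = 0.

H_0 = Z,  H_1 = Z/2,  H_2 = 0.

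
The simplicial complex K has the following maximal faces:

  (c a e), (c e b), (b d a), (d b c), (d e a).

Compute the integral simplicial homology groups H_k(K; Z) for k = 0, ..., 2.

H_0 ≅ Z,  H_1 ≅ Z,  H_2 = 0.

Fix the vertex order a < b < c < d < e and write every simplex with vertices in increasing order. Then dim K = 2 and the simplices of K are:

  0-simplices (5): a, b, c, d, e
  1-simplices (10): ab, ac, ad, ae, bc, bd, be, cd, ce, de
  2-simplices (5): abd, ace, ade, bcd, bce

so the chain groups are C_0 ≅ Z^5, C_1 ≅ Z^10, C_2 ≅ Z^5.

∂_1: C_1 → C_0 is given by ∂[p,q] = [q] − [p].
As a 5×10 matrix over Z this has rank 4, with invariant factors (1,1,1,1).

Boundary ∂_2: C_2 → C_1 sends each 2-simplex [p,q,r] to [q,r] − [p,r] + [p,q]. For instance
  ∂ade = de − ae + ad,
  ∂ace = ce − ae + ac.
This gives a 10×5 integer matrix of rank 5; reducing to Smith normal form yields diagonal entries (1,1,1,1,1).

Now H_k = ker ∂_k / im ∂_{k+1}, so:

  H_0: rank C_0 − rank ∂_1 = 5 − 4 = 1, and the invariant factors of ∂_1 are all 1, so H_0 ≅ Z.
  H_1: rank ker ∂_1 − rank ∂_2 = (10 − 4) − 5 = 1, and the invariant factors of ∂_2 are all 1, so H_1 ≅ Z.
  H_2: rank ker ∂_2 − rank ∂_3 = (5 − 5) − 0 = 0, and there is no ∂_3, so H_2 ≅ 0.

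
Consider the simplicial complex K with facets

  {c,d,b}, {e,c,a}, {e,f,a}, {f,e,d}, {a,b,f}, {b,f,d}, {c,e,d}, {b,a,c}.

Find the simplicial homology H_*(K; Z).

H_0 ≅ Z,  H_1 = 0,  H_2 ≅ Z.

We work with the vertex ordering a < b < c < d < e < f. The simplices of K, each written with vertices in increasing order, are:

  0-simplices (6): a, b, c, d, e, f
  1-simplices (12): ab, ac, ae, af, bc, bd, bf, cd, ce, de, df, ef
  2-simplices (8): abc, abf, ace, aef, bcd, bdf, cde, def

Hence C_0 ≅ Z^6, C_1 ≅ Z^12, C_2 ≅ Z^8.

∂_1: C_1 → C_0 is given by ∂[p,q] = [q] − [p].
The 6×12 boundary matrix has rank 5 and Smith normal form diag(1,1,1,1,1).

The boundary map ∂_2: C_2 → C_1 acts by ∂[p,q,r] = [q,r] − [p,r] + [p,q]. For instance
  ∂bdf = df − bf + bd,
  ∂def = ef − df + de.
As a 12×8 matrix over Z this has rank 7, with invariant factors (1,1,1,1,1,1,1).

Now H_k = ker ∂_k / im ∂_{k+1}, so:

  H_0: rank C_0 − rank ∂_1 = 6 − 5 = 1, and the invariant factors of ∂_1 are all 1, so H_0 ≅ Z.
  H_1: rank ker ∂_1 − rank ∂_2 = (12 − 5) − 7 = 0, and the invariant factors of ∂_2 are all 1, so H_1 ≅ 0.
  H_2: rank ker ∂_2 − rank ∂_3 = (8 − 7) − 0 = 1, and there is no ∂_3, so H_2 ≅ Z.

As a check, the Euler characteristic is 6 − 12 + 8 = 2, which agrees with 1 − 0 + 1 = 2.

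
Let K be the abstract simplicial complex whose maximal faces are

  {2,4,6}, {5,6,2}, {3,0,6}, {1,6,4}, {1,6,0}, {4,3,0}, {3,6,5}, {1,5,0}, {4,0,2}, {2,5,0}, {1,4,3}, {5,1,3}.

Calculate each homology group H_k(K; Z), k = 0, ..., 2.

Fix the vertex order 0 < 1 < 2 < 3 < 4 < 5 < 6 and write every simplex with vertices in increasing order. Then dim K = 2 and the simplices of K are:

  0-simplices (7): [0], [1], [2], [3], [4], [5], [6]
  1-simplices (18): [0,1], [0,2], [0,3], [0,4], [0,5], [0,6], [1,3], [1,4], [1,5], [1,6], [2,4], [2,5], [2,6], [3,4], [3,5], [3,6], [4,6], [5,6]
  2-simplices (12): [0,1,5], [0,1,6], [0,2,4], [0,2,5], [0,3,4], [0,3,6], [1,3,4], [1,3,5], [1,4,6], [2,4,6], [2,5,6], [3,5,6]

so the chain groups are C_0 ≅ Z^7, C_1 ≅ Z^18, C_2 ≅ Z^12.

Boundary ∂_1: C_1 → C_0 is given by ∂[p,q] = [q] − [p]. For instance
  ∂[2,5] = [5] − [2].
This gives a 7×18 integer matrix of rank 6; reducing to Smith normal form yields diagonal entries (1,1,1,1,1,1).

Boundary ∂_2: C_2 → C_1 acts by ∂[p,q,r] = [q,r] − [p,r] + [p,q]. For instance
  ∂[1,3,5] = [3,5] − [1,5] + [1,3],
  ∂[1,4,6] = [4,6] − [1,6] + [1,4].
This gives a 18×12 integer matrix of rank 12; reducing to Smith normal form yields diagonal entries (1,1,1,1,1,1,1,1,1,1,1,2).

Now H_k = ker ∂_k / im ∂_{k+1}, so:

  H_0: rank C_0 − rank ∂_1 = 7 − 6 = 1, and the invariant factors of ∂_1 are all 1, so H_0 = Z.
  H_1: rank ker ∂_1 − rank ∂_2 = (18 − 6) − 12 = 0, and ∂_2 has invariant factor 2 > 1, so H_1 = Z/2.
  H_2: rank ker ∂_2 − rank ∂_3 = (12 − 12) − 0 = 0, and there is no ∂_3, so H_2 = 0.

As a check, the Euler characteristic is 7 − 18 + 12 = 1, which agrees with 1 − 0 + 0 = 1.
(K is a triangulation of the real projective plane RP^2.)

H_0 = Z,  H_1 = Z/2,  H_2 = 0.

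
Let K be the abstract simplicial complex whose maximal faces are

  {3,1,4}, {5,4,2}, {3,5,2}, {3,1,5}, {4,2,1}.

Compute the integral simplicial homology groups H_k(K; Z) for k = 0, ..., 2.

H_0 = Z,  H_1 = Z,  H_2 = 0.

Take the total order 1 < 2 < 3 < 4 < 5 on the vertex set. Then K (dimension 2) consists of the simplices:

  0-simplices (5): [1], [2], [3], [4], [5]
  1-simplices (10): [1,2], [1,3], [1,4], [1,5], [2,3], [2,4], [2,5], [3,4], [3,5], [4,5]
  2-simplices (5): [1,2,4], [1,3,4], [1,3,5], [2,3,5], [2,4,5]

Hence C_0 ≅ Z^5, C_1 ≅ Z^10, C_2 ≅ Z^5.

∂_1: C_1 → C_0 is given by ∂[p,q] = [q] − [p].
As a 5×10 matrix over Z this has rank 4, with invariant factors (1,1,1,1).

∂_2: C_2 → C_1 sends each 2-simplex [p,q,r] to [q,r] − [p,r] + [p,q]. For instance
  ∂[1,3,5] = [3,5] − [1,5] + [1,3],
  ∂[1,3,4] = [3,4] − [1,4] + [1,3].
The 10×5 boundary matrix has rank 5 and Smith normal form diag(1,1,1,1,1).

Reading off H_k = ker ∂_k / im ∂_{k+1}:

  H_0: rank C_0 − rank ∂_1 = 5 − 4 = 1, and the invariant factors of ∂_1 are all 1, so H_0 ≅ Z.
  H_1: rank ker ∂_1 − rank ∂_2 = (10 − 4) − 5 = 1, and the invariant factors of ∂_2 are all 1, so H_1 ≅ Z.
  H_2: rank ker ∂_2 − rank ∂_3 = (5 − 5) − 0 = 0, and there is no ∂_3, so H_2 ≅ 0.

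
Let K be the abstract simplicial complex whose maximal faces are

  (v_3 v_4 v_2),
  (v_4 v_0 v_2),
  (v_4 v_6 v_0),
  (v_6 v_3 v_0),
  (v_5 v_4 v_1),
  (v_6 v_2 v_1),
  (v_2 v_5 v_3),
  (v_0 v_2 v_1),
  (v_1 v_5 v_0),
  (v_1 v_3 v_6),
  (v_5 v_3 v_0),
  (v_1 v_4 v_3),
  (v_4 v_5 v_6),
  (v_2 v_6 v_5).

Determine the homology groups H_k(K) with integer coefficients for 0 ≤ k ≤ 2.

Order the vertices as v_0 < v_1 < v_2 < v_3 < v_4 < v_5 < v_6. Listing each simplex with vertices in this order, K has dimension 2 with simplices:

  0-simplices (7): [v_0], [v_1], [v_2], [v_3], [v_4], [v_5], [v_6]
  1-simplices (21): (21 of them)
  2-simplices (14): (14 of them)

so the chain groups are C_0 ≅ Z^7, C_1 ≅ Z^21, C_2 ≅ Z^14.

The boundary map ∂_1: C_1 → C_0 maps an edge to its endpoints' difference, ∂[p,q] = q − p. For instance
  ∂[v_5,v_6] = [v_6] − [v_5].
As a 7×21 matrix over Z this has rank 6, with invariant factors (1,1,1,1,1,1).

∂_2: C_2 → C_1 maps a triangle to the signed sum of its edges. For instance
  ∂[v_4,v_5,v_6] = [v_5,v_6] − [v_4,v_6] + [v_4,v_5],
  ∂[v_2,v_3,v_5] = [v_3,v_5] − [v_2,v_5] + [v_2,v_3].
This gives a 21×14 integer matrix of rank 13; reducing to Smith normal form yields diagonal entries (1,1,1,1,1,1,1,1,1,1,1,1,1).

Reading off H_k = ker ∂_k / im ∂_{k+1}:

  H_0: rank C_0 − rank ∂_1 = 7 − 6 = 1, and the invariant factors of ∂_1 are all 1, so H_0 = Z.
  H_1: rank ker ∂_1 − rank ∂_2 = (21 − 6) − 13 = 2, and the invariant factors of ∂_2 are all 1, so H_1 = Z^2.
  H_2: rank ker ∂_2 − rank ∂_3 = (14 − 13) − 0 = 1, and there is no ∂_3, so H_2 = Z.

H_0 = Z,  H_1 = Z^2,  H_2 = Z.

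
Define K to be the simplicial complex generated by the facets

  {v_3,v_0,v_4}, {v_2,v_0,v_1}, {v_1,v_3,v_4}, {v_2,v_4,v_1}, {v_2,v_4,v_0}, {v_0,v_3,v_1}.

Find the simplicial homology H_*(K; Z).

Order the vertices as v_0 < v_1 < v_2 < v_3 < v_4. Listing each simplex with vertices in this order, K has dimension 2 with simplices:

  0-simplices (5): [v_0], [v_1], [v_2], [v_3], [v_4]
  1-simplices (9): [v_0,v_1], [v_0,v_2], [v_0,v_3], [v_0,v_4], [v_1,v_2], [v_1,v_3], [v_1,v_4], [v_2,v_4], [v_3,v_4]
  2-simplices (6): [v_0,v_1,v_2], [v_0,v_1,v_3], [v_0,v_2,v_4], [v_0,v_3,v_4], [v_1,v_2,v_4], [v_1,v_3,v_4]

Hence C_0 ≅ Z^5, C_1 ≅ Z^9, C_2 ≅ Z^6.

∂_1: C_1 → C_0 maps an edge to its endpoints' difference, ∂[p,q] = q − p. For instance
  ∂[v_1,v_4] = [v_4] − [v_1].
The 5×9 boundary matrix has rank 4 and Smith normal form diag(1,1,1,1).

The boundary map ∂_2: C_2 → C_1 maps a triangle to the signed sum of its edges. For instance
  ∂[v_0,v_1,v_2] = [v_1,v_2] − [v_0,v_2] + [v_0,v_1],
  ∂[v_0,v_1,v_3] = [v_1,v_3] − [v_0,v_3] + [v_0,v_1].
The 9×6 boundary matrix has rank 5 and Smith normal form diag(1,1,1,1,1).

Computing H_k = (kernel of ∂_k) / (image of ∂_{k+1}):

  H_0: rank C_0 − rank ∂_1 = 5 − 4 = 1, and the invariant factors of ∂_1 are all 1, so H_0 ≅ Z.
  H_1: rank ker ∂_1 − rank ∂_2 = (9 − 4) − 5 = 0, and the invariant factors of ∂_2 are all 1, so H_1 ≅ 0.
  H_2: rank ker ∂_2 − rank ∂_3 = (6 − 5) − 0 = 1, and there is no ∂_3, so H_2 ≅ Z.

H_0 = Z,  H_1 = 0,  H_2 = Z.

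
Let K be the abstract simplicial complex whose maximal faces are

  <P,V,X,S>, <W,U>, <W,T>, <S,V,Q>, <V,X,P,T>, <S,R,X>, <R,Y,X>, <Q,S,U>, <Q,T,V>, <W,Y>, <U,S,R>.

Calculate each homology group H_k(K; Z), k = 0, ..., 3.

H_0 = Z,  H_1 = Z^2,  H_2 = 0,  H_3 = 0.

K has 10 vertices, 22 edges, 13 triangles, 2 3-simplices.
rank ∂_0 = 0, rank ∂_1 = 9 ⇒ b_0 = 10 − 0 − 9 = 1; all invariant factors of ∂_1 are 1 so no torsion. So H_0 ≅ Z.
rank ∂_1 = 9, rank ∂_2 = 11 ⇒ b_1 = 22 − 9 − 11 = 2; all invariant factors of ∂_2 are 1 so no torsion. So H_1 ≅ Z^2.
rank ∂_2 = 11, rank ∂_3 = 2 ⇒ b_2 = 13 − 11 − 2 = 0; all invariant factors of ∂_3 are 1 so no torsion. So H_2 ≅ 0.
rank ∂_3 = 2, rank ∂_4 = 0 ⇒ b_3 = 2 − 2 − 0 = 0. So H_3 ≅ 0.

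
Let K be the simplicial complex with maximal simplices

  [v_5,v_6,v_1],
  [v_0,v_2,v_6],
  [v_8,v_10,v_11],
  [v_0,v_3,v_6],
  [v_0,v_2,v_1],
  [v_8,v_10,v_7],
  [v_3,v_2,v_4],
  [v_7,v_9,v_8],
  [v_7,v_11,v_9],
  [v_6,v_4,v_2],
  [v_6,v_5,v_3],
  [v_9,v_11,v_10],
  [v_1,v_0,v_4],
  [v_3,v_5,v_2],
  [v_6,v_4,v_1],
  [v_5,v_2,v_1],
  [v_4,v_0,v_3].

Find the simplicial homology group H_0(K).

H_0 = Z^2.

Take the total order v_0 < v_1 < v_2 < v_3 < v_4 < v_5 < v_6 < v_7 < v_8 < v_9 < v_10 < v_11 on the vertex set. Then K (dimension 2) consists of the simplices:

  0-simplices (12): [v_0], [v_1], [v_2], [v_3], [v_4], [v_5], [v_6], [v_7], [v_8], [v_9], [v_10], [v_11]
  1-simplices (28): (28 of them)
  2-simplices (17): (17 of them)

so the chain groups are C_0 ≅ Z^12, C_1 ≅ Z^28, C_2 ≅ Z^17.

∂_1: C_1 → C_0 sends each edge [p,q] (with p < q) to q − p. For instance
  ∂[v_0,v_3] = [v_3] − [v_0].
As a 12×28 matrix over Z this has rank 10, with invariant factors (1,1,1,1,1,1,1,1,1,1).

The boundary map ∂_2: C_2 → C_1 acts by ∂[p,q,r] = [q,r] − [p,r] + [p,q]. For instance
  ∂[v_7,v_8,v_10] = [v_8,v_10] − [v_7,v_10] + [v_7,v_8],
  ∂[v_3,v_5,v_6] = [v_5,v_6] − [v_3,v_6] + [v_3,v_5].
The 28×17 boundary matrix has rank 17 and Smith normal form diag(1,1,1,1,1,1,1,1,1,1,1,1,1,1,1,1,2).

Computing H_k = (kernel of ∂_k) / (image of ∂_{k+1}):

  H_0: rank C_0 − rank ∂_1 = 12 − 10 = 2, and the invariant factors of ∂_1 are all 1, so H_0 ≅ Z^2.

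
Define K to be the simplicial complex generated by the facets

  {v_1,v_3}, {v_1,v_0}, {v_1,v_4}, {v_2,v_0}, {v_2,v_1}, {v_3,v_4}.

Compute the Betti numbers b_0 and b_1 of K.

b_0 = 1, b_1 = 2.

We work with the vertex ordering v_0 < v_1 < v_2 < v_3 < v_4. The simplices of K, each written with vertices in increasing order, are:

  0-simplices (5): [v_0], [v_1], [v_2], [v_3], [v_4]
  1-simplices (6): [v_0,v_1], [v_0,v_2], [v_1,v_2], [v_1,v_3], [v_1,v_4], [v_3,v_4]

so the chain groups are C_0 ≅ Z^5, C_1 ≅ Z^6.

∂_1: C_1 → C_0 maps an edge to its endpoints' difference, ∂[p,q] = q − p. For instance
  ∂[v_1,v_4] = [v_4] − [v_1].
As a 5×6 matrix over Z this has rank 4, with invariant factors (1,1,1,1).

Computing H_k = (kernel of ∂_k) / (image of ∂_{k+1}):

  H_0: rank C_0 − rank ∂_1 = 5 − 4 = 1, and the invariant factors of ∂_1 are all 1, so H_0 ≅ Z.
  H_1: rank ker ∂_1 − rank ∂_2 = (6 − 4) − 0 = 2, and there is no ∂_2, so H_1 ≅ Z^2.

(K is a triangulation of a wedge of 2 circles.)

Hence the Betti numbers are b_0 = 1, b_1 = 2.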